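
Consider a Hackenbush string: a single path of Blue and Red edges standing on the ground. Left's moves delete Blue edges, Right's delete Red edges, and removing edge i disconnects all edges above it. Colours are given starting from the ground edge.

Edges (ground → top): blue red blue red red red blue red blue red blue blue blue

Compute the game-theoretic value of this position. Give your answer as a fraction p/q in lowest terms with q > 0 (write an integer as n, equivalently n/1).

2223/4096

Build val(s[:k]) for k = 1..13, string s = blue red blue red red red blue red blue red blue blue blue.
1 of 13 · b · max L 0 · min R +∞ → 1
2 of 13 · br · max L 0 · min R 1 → 1/2
3 of 13 · brb · max L 1/2 · min R 1 → 3/4
4 of 13 · brbr · max L 1/2 · min R 3/4 → 5/8
5 of 13 · brbrr · max L 1/2 · min R 5/8 → 9/16
6 of 13 · brbrrr · max L 1/2 · min R 9/16 → 17/32
7 of 13 · brbrrrb · max L 17/32 · min R 9/16 → 35/64
8 of 13 · brbrrrbr · max L 17/32 · min R 35/64 → 69/128
9 of 13 · brbrrrbrb · max L 69/128 · min R 35/64 → 139/256
10 of 13 · brbrrrbrbr · max L 69/128 · min R 139/256 → 277/512
11 of 13 · brbrrrbrbrb · max L 277/512 · min R 139/256 → 555/1024
12 of 13 · brbrrrbrbrbb · max L 555/1024 · min R 139/256 → 1111/2048
13 of 13 · brbrrrbrbrbbb · max L 1111/2048 · min R 139/256 → 2223/4096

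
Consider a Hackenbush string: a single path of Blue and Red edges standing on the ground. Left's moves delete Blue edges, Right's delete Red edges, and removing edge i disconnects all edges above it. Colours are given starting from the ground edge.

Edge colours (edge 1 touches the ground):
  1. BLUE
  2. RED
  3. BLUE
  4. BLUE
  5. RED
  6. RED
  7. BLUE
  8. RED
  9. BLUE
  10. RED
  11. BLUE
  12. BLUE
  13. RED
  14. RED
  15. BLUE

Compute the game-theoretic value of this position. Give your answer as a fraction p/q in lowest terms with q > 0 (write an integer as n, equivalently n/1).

12979/16384

B: Left { 0 }, Right { · } — simplest 1
BR: Left { 0 }, Right { 1 } — simplest 1/2
BRB: Left { 0; 1/2 }, Right { 1 } — simplest 3/4
BRBB: Left { 0; 1/2; 3/4 }, Right { 1 } — simplest 7/8
BRBBR: Left { 0; 1/2; 3/4 }, Right { 7/8; 1 } — simplest 13/16
BRBBRR: Left { 0; 1/2; 3/4 }, Right { 13/16; 7/8; 1 } — simplest 25/32
BRBBRRB: Left { 0; 1/2; 3/4; 25/32 }, Right { 13/16; 7/8; 1 } — simplest 51/64
BRBBRRBR: Left { 0; 1/2; 3/4; 25/32 }, Right { 51/64; 13/16; 7/8; 1 } — simplest 101/128
BRBBRRBRB: Left { 0; 1/2; 3/4; 25/32; 101/128 }, Right { 51/64; 13/16; 7/8; 1 } — simplest 203/256
BRBBRRBRBR: Left { 0; 1/2; 3/4; 25/32; 101/128 }, Right { 203/256; 51/64; 13/16; 7/8; 1 } — simplest 405/512
BRBBRRBRBRB: Left { 0; 1/2; 3/4; 25/32; 101/128; 405/512 }, Right { 203/256; 51/64; 13/16; 7/8; 1 } — simplest 811/1024
BRBBRRBRBRBB: Left { 0; 1/2; 3/4; 25/32; 101/128; 405/512; 811/1024 }, Right { 203/256; 51/64; 13/16; 7/8; 1 } — simplest 1623/2048
BRBBRRBRBRBBR: Left { 0; 1/2; 3/4; 25/32; 101/128; 405/512; 811/1024 }, Right { 1623/2048; 203/256; 51/64; 13/16; 7/8; 1 } — simplest 3245/4096
BRBBRRBRBRBBRR: Left { 0; 1/2; 3/4; 25/32; 101/128; 405/512; 811/1024 }, Right { 3245/4096; 1623/2048; 203/256; 51/64; 13/16; 7/8; 1 } — simplest 6489/8192
BRBBRRBRBRBBRRB: Left { 0; 1/2; 3/4; 25/32; 101/128; 405/512; 811/1024; 6489/8192 }, Right { 3245/4096; 1623/2048; 203/256; 51/64; 13/16; 7/8; 1 } — simplest 12979/16384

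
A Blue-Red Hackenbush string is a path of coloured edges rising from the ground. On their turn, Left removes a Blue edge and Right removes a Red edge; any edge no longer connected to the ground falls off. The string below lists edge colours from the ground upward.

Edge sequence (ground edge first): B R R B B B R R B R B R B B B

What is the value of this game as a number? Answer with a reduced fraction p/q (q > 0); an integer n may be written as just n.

Build value(s[:k]) for k = 1..15, string s = B R R B B B R R B R B R B B B.
value(B) = { 0 |  } = 1
value(BR) = { 0 | 1 } = 1/2
value(BRR) = { 0 | 1/2; 1 } = 1/4
value(BRRB) = { 0; 1/4 | 1/2; 1 } = 3/8
value(BRRBB) = { 0; 1/4; 3/8 | 1/2; 1 } = 7/16
value(BRRBBB) = { 0; 1/4; 3/8; 7/16 | 1/2; 1 } = 15/32
value(BRRBBBR) = { 0; 1/4; 3/8; 7/16 | 15/32; 1/2; 1 } = 29/64
value(BRRBBBRR) = { 0; 1/4; 3/8; 7/16 | 29/64; 15/32; 1/2; 1 } = 57/128
value(BRRBBBRRB) = { 0; 1/4; 3/8; 7/16; 57/128 | 29/64; 15/32; 1/2; 1 } = 115/256
value(BRRBBBRRBR) = { 0; 1/4; 3/8; 7/16; 57/128 | 115/256; 29/64; 15/32; 1/2; 1 } = 229/512
value(BRRBBBRRBRB) = { 0; 1/4; 3/8; 7/16; 57/128; 229/512 | 115/256; 29/64; 15/32; 1/2; 1 } = 459/1024
value(BRRBBBRRBRBR) = { 0; 1/4; 3/8; 7/16; 57/128; 229/512 | 459/1024; 115/256; 29/64; 15/32; 1/2; 1 } = 917/2048
value(BRRBBBRRBRBRB) = { 0; 1/4; 3/8; 7/16; 57/128; 229/512; 917/2048 | 459/1024; 115/256; 29/64; 15/32; 1/2; 1 } = 1835/4096
value(BRRBBBRRBRBRBB) = { 0; 1/4; 3/8; 7/16; 57/128; 229/512; 917/2048; 1835/4096 | 459/1024; 115/256; 29/64; 15/32; 1/2; 1 } = 3671/8192
value(BRRBBBRRBRBRBBB) = { 0; 1/4; 3/8; 7/16; 57/128; 229/512; 917/2048; 1835/4096; 3671/8192 | 459/1024; 115/256; 29/64; 15/32; 1/2; 1 } = 7343/16384

7343/16384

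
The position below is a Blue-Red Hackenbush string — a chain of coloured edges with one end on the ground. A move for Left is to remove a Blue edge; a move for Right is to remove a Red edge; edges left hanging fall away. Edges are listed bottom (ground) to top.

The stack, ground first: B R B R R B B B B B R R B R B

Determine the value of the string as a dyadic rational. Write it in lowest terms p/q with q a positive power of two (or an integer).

val(B) = { 0 | none } -> 1
val(BR) = { 0 | 1 } -> 1/2
val(BRB) = { 0 1/2 | 1 } -> 3/4
val(BRBR) = { 0 1/2 | 3/4 1 } -> 5/8
val(BRBRR) = { 0 1/2 | 5/8 3/4 1 } -> 9/16
val(BRBRRB) = { 0 1/2 9/16 | 5/8 3/4 1 } -> 19/32
val(BRBRRBB) = { 0 1/2 9/16 19/32 | 5/8 3/4 1 } -> 39/64
val(BRBRRBBB) = { 0 1/2 9/16 19/32 39/64 | 5/8 3/4 1 } -> 79/128
val(BRBRRBBBB) = { 0 1/2 9/16 19/32 39/64 79/128 | 5/8 3/4 1 } -> 159/256
val(BRBRRBBBBB) = { 0 1/2 9/16 19/32 39/64 79/128 159/256 | 5/8 3/4 1 } -> 319/512
val(BRBRRBBBBBR) = { 0 1/2 9/16 19/32 39/64 79/128 159/256 | 319/512 5/8 3/4 1 } -> 637/1024
val(BRBRRBBBBBRR) = { 0 1/2 9/16 19/32 39/64 79/128 159/256 | 637/1024 319/512 5/8 3/4 1 } -> 1273/2048
val(BRBRRBBBBBRRB) = { 0 1/2 9/16 19/32 39/64 79/128 159/256 1273/2048 | 637/1024 319/512 5/8 3/4 1 } -> 2547/4096
val(BRBRRBBBBBRRBR) = { 0 1/2 9/16 19/32 39/64 79/128 159/256 1273/2048 | 2547/4096 637/1024 319/512 5/8 3/4 1 } -> 5093/8192
val(BRBRRBBBBBRRBRB) = { 0 1/2 9/16 19/32 39/64 79/128 159/256 1273/2048 5093/8192 | 2547/4096 637/1024 319/512 5/8 3/4 1 } -> 10187/16384

10187/16384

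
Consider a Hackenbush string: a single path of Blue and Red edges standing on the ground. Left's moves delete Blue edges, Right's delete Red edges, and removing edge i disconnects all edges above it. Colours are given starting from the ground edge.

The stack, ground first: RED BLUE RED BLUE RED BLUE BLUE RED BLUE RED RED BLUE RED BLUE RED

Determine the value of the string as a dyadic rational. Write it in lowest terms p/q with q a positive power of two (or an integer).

1 of 15 · R · max L −∞ · min R 0 → -1
2 of 15 · RB · max L -1 · min R 0 → -1/2
3 of 15 · RBR · max L -1 · min R -1/2 → -3/4
4 of 15 · RBRB · max L -3/4 · min R -1/2 → -5/8
5 of 15 · RBRBR · max L -3/4 · min R -5/8 → -11/16
6 of 15 · RBRBRB · max L -11/16 · min R -5/8 → -21/32
7 of 15 · RBRBRBB · max L -21/32 · min R -5/8 → -41/64
8 of 15 · RBRBRBBR · max L -21/32 · min R -41/64 → -83/128
9 of 15 · RBRBRBBRB · max L -83/128 · min R -41/64 → -165/256
10 of 15 · RBRBRBBRBR · max L -83/128 · min R -165/256 → -331/512
11 of 15 · RBRBRBBRBRR · max L -83/128 · min R -331/512 → -663/1024
12 of 15 · RBRBRBBRBRRB · max L -663/1024 · min R -331/512 → -1325/2048
13 of 15 · RBRBRBBRBRRBR · max L -663/1024 · min R -1325/2048 → -2651/4096
14 of 15 · RBRBRBBRBRRBRB · max L -2651/4096 · min R -1325/2048 → -5301/8192
15 of 15 · RBRBRBBRBRRBRBR · max L -2651/4096 · min R -5301/8192 → -10603/16384

-10603/16384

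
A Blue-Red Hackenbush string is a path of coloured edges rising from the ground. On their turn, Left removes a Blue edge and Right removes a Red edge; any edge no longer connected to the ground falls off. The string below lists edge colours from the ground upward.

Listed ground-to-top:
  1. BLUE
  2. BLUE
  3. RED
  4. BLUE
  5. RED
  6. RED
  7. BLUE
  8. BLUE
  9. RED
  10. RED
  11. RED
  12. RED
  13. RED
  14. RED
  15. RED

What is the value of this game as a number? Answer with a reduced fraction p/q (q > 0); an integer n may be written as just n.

Prefix values for BLUE BLUE RED BLUE RED RED BLUE BLUE RED RED RED RED RED RED RED via {L|R} + simplicity:
g_1 [B]  L=[0]  R=[∅]  ⇒ 1
g_2 [BB]  L=[0, 1]  R=[∅]  ⇒ 2
g_3 [BBR]  L=[0, 1]  R=[2]  ⇒ 3/2
g_4 [BBRB]  L=[0, 1, 3/2]  R=[2]  ⇒ 7/4
g_5 [BBRBR]  L=[0, 1, 3/2]  R=[7/4, 2]  ⇒ 13/8
g_6 [BBRBRR]  L=[0, 1, 3/2]  R=[13/8, 7/4, 2]  ⇒ 25/16
g_7 [BBRBRRB]  L=[0, 1, 3/2, 25/16]  R=[13/8, 7/4, 2]  ⇒ 51/32
g_8 [BBRBRRBB]  L=[0, 1, 3/2, 25/16, 51/32]  R=[13/8, 7/4, 2]  ⇒ 103/64
g_9 [BBRBRRBBR]  L=[0, 1, 3/2, 25/16, 51/32]  R=[103/64, 13/8, 7/4, 2]  ⇒ 205/128
g_10 [BBRBRRBBRR]  L=[0, 1, 3/2, 25/16, 51/32]  R=[205/128, 103/64, 13/8, 7/4, 2]  ⇒ 409/256
g_11 [BBRBRRBBRRR]  L=[0, 1, 3/2, 25/16, 51/32]  R=[409/256, 205/128, 103/64, 13/8, 7/4, 2]  ⇒ 817/512
g_12 [BBRBRRBBRRRR]  L=[0, 1, 3/2, 25/16, 51/32]  R=[817/512, 409/256, 205/128, 103/64, 13/8, 7/4, 2]  ⇒ 1633/1024
g_13 [BBRBRRBBRRRRR]  L=[0, 1, 3/2, 25/16, 51/32]  R=[1633/1024, 817/512, 409/256, 205/128, 103/64, 13/8, 7/4, 2]  ⇒ 3265/2048
g_14 [BBRBRRBBRRRRRR]  L=[0, 1, 3/2, 25/16, 51/32]  R=[3265/2048, 1633/1024, 817/512, 409/256, 205/128, 103/64, 13/8, 7/4, 2]  ⇒ 6529/4096
g_15 [BBRBRRBBRRRRRRR]  L=[0, 1, 3/2, 25/16, 51/32]  R=[6529/4096, 3265/2048, 1633/1024, 817/512, 409/256, 205/128, 103/64, 13/8, 7/4, 2]  ⇒ 13057/8192

13057/8192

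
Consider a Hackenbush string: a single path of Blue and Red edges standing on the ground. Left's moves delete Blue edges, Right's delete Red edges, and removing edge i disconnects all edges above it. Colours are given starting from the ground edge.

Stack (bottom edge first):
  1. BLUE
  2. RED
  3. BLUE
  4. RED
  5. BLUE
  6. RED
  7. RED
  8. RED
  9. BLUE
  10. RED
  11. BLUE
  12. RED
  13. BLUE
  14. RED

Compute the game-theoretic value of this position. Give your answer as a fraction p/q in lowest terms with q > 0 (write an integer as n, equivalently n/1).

5205/8192

Build G(s[:k]) for k = 1..14, string s = BLUE RED BLUE RED BLUE RED RED RED BLUE RED BLUE RED BLUE RED.
step 1: add BLUE to get B; options L={ 0 } R={ ∅ } = 1
step 2: add RED to get BR; options L={ 0 } R={ 1 } = 1/2
step 3: add BLUE to get BRB; options L={ 0 1/2 } R={ 1 } = 3/4
step 4: add RED to get BRBR; options L={ 0 1/2 } R={ 3/4 1 } = 5/8
step 5: add BLUE to get BRBRB; options L={ 0 1/2 5/8 } R={ 3/4 1 } = 11/16
step 6: add RED to get BRBRBR; options L={ 0 1/2 5/8 } R={ 11/16 3/4 1 } = 21/32
step 7: add RED to get BRBRBRR; options L={ 0 1/2 5/8 } R={ 21/32 11/16 3/4 1 } = 41/64
step 8: add RED to get BRBRBRRR; options L={ 0 1/2 5/8 } R={ 41/64 21/32 11/16 3/4 1 } = 81/128
step 9: add BLUE to get BRBRBRRRB; options L={ 0 1/2 5/8 81/128 } R={ 41/64 21/32 11/16 3/4 1 } = 163/256
step 10: add RED to get BRBRBRRRBR; options L={ 0 1/2 5/8 81/128 } R={ 163/256 41/64 21/32 11/16 3/4 1 } = 325/512
step 11: add BLUE to get BRBRBRRRBRB; options L={ 0 1/2 5/8 81/128 325/512 } R={ 163/256 41/64 21/32 11/16 3/4 1 } = 651/1024
step 12: add RED to get BRBRBRRRBRBR; options L={ 0 1/2 5/8 81/128 325/512 } R={ 651/1024 163/256 41/64 21/32 11/16 3/4 1 } = 1301/2048
step 13: add BLUE to get BRBRBRRRBRBRB; options L={ 0 1/2 5/8 81/128 325/512 1301/2048 } R={ 651/1024 163/256 41/64 21/32 11/16 3/4 1 } = 2603/4096
step 14: add RED to get BRBRBRRRBRBRBR; options L={ 0 1/2 5/8 81/128 325/512 1301/2048 } R={ 2603/4096 651/1024 163/256 41/64 21/32 11/16 3/4 1 } = 5205/8192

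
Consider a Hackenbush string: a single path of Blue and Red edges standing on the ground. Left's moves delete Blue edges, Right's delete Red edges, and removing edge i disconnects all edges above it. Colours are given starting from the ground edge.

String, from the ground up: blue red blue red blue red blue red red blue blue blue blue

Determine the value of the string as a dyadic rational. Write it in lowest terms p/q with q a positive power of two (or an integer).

2719/4096

Prefix values for blue red blue red blue red blue red red blue blue blue blue via {L|R} + simplicity:
v_1 [b]  L=[0]  R=[∅]  gives 1
v_2 [br]  L=[0]  R=[1]  gives 1/2
v_3 [brb]  L=[0 1/2]  R=[1]  gives 3/4
v_4 [brbr]  L=[0 1/2]  R=[3/4 1]  gives 5/8
v_5 [brbrb]  L=[0 1/2 5/8]  R=[3/4 1]  gives 11/16
v_6 [brbrbr]  L=[0 1/2 5/8]  R=[11/16 3/4 1]  gives 21/32
v_7 [brbrbrb]  L=[0 1/2 5/8 21/32]  R=[11/16 3/4 1]  gives 43/64
v_8 [brbrbrbr]  L=[0 1/2 5/8 21/32]  R=[43/64 11/16 3/4 1]  gives 85/128
v_9 [brbrbrbrr]  L=[0 1/2 5/8 21/32]  R=[85/128 43/64 11/16 3/4 1]  gives 169/256
v_10 [brbrbrbrrb]  L=[0 1/2 5/8 21/32 169/256]  R=[85/128 43/64 11/16 3/4 1]  gives 339/512
v_11 [brbrbrbrrbb]  L=[0 1/2 5/8 21/32 169/256 339/512]  R=[85/128 43/64 11/16 3/4 1]  gives 679/1024
v_12 [brbrbrbrrbbb]  L=[0 1/2 5/8 21/32 169/256 339/512 679/1024]  R=[85/128 43/64 11/16 3/4 1]  gives 1359/2048
v_13 [brbrbrbrrbbbb]  L=[0 1/2 5/8 21/32 169/256 339/512 679/1024 1359/2048]  R=[85/128 43/64 11/16 3/4 1]  gives 2719/4096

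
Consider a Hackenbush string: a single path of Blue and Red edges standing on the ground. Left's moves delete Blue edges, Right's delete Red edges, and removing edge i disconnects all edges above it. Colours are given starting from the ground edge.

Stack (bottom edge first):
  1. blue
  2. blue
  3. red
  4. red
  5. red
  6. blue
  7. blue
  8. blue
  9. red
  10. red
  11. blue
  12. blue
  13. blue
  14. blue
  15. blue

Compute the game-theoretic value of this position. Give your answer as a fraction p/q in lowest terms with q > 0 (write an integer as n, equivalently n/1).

10047/8192

Build val(s[:k]) for k = 1..15, string s = blue blue red red red blue blue blue red red blue blue blue blue blue.
1 of 15 · b · max L 0 · min R +∞ = 1
2 of 15 · bb · max L 1 · min R +∞ = 2
3 of 15 · bbr · max L 1 · min R 2 = 3/2
4 of 15 · bbrr · max L 1 · min R 3/2 = 5/4
5 of 15 · bbrrr · max L 1 · min R 5/4 = 9/8
6 of 15 · bbrrrb · max L 9/8 · min R 5/4 = 19/16
7 of 15 · bbrrrbb · max L 19/16 · min R 5/4 = 39/32
8 of 15 · bbrrrbbb · max L 39/32 · min R 5/4 = 79/64
9 of 15 · bbrrrbbbr · max L 39/32 · min R 79/64 = 157/128
10 of 15 · bbrrrbbbrr · max L 39/32 · min R 157/128 = 313/256
11 of 15 · bbrrrbbbrrb · max L 313/256 · min R 157/128 = 627/512
12 of 15 · bbrrrbbbrrbb · max L 627/512 · min R 157/128 = 1255/1024
13 of 15 · bbrrrbbbrrbbb · max L 1255/1024 · min R 157/128 = 2511/2048
14 of 15 · bbrrrbbbrrbbbb · max L 2511/2048 · min R 157/128 = 5023/4096
15 of 15 · bbrrrbbbrrbbbbb · max L 5023/4096 · min R 157/128 = 10047/8192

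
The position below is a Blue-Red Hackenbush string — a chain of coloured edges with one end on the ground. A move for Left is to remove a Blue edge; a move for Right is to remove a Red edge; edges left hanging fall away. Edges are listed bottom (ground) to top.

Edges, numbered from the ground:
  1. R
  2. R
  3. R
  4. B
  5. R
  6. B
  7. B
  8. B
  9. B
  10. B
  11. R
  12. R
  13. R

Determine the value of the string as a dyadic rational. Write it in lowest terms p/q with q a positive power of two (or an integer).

value(R) = {  | 0 } -> -1
value(RR) = {  | -1 0 } -> -2
value(RRR) = {  | -2 -1 0 } -> -3
value(RRRB) = { -3 | -2 -1 0 } -> -5/2
value(RRRBR) = { -3 | -5/2 -2 -1 0 } -> -11/4
value(RRRBRB) = { -3 -11/4 | -5/2 -2 -1 0 } -> -21/8
value(RRRBRBB) = { -3 -11/4 -21/8 | -5/2 -2 -1 0 } -> -41/16
value(RRRBRBBB) = { -3 -11/4 -21/8 -41/16 | -5/2 -2 -1 0 } -> -81/32
value(RRRBRBBBB) = { -3 -11/4 -21/8 -41/16 -81/32 | -5/2 -2 -1 0 } -> -161/64
value(RRRBRBBBBB) = { -3 -11/4 -21/8 -41/16 -81/32 -161/64 | -5/2 -2 -1 0 } -> -321/128
value(RRRBRBBBBBR) = { -3 -11/4 -21/8 -41/16 -81/32 -161/64 | -321/128 -5/2 -2 -1 0 } -> -643/256
value(RRRBRBBBBBRR) = { -3 -11/4 -21/8 -41/16 -81/32 -161/64 | -643/256 -321/128 -5/2 -2 -1 0 } -> -1287/512
value(RRRBRBBBBBRRR) = { -3 -11/4 -21/8 -41/16 -81/32 -161/64 | -1287/512 -643/256 -321/128 -5/2 -2 -1 0 } -> -2575/1024

-2575/1024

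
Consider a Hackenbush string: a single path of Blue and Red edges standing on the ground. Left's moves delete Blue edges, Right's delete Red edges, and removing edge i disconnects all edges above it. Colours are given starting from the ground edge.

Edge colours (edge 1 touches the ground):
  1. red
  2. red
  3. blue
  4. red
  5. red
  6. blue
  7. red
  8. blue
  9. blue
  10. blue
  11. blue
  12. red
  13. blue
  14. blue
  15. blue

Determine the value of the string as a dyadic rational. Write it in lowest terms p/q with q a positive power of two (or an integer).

edge 1 of 15 (red): { (no moves) | 0 } ⇒ -1
edge 2 of 15 (red): { (no moves) | -1 0 } ⇒ -2
edge 3 of 15 (blue): { -2 | -1 0 } ⇒ -3/2
edge 4 of 15 (red): { -2 | -3/2 -1 0 } ⇒ -7/4
edge 5 of 15 (red): { -2 | -7/4 -3/2 -1 0 } ⇒ -15/8
edge 6 of 15 (blue): { -2 -15/8 | -7/4 -3/2 -1 0 } ⇒ -29/16
edge 7 of 15 (red): { -2 -15/8 | -29/16 -7/4 -3/2 -1 0 } ⇒ -59/32
edge 8 of 15 (blue): { -2 -15/8 -59/32 | -29/16 -7/4 -3/2 -1 0 } ⇒ -117/64
edge 9 of 15 (blue): { -2 -15/8 -59/32 -117/64 | -29/16 -7/4 -3/2 -1 0 } ⇒ -233/128
edge 10 of 15 (blue): { -2 -15/8 -59/32 -117/64 -233/128 | -29/16 -7/4 -3/2 -1 0 } ⇒ -465/256
edge 11 of 15 (blue): { -2 -15/8 -59/32 -117/64 -233/128 -465/256 | -29/16 -7/4 -3/2 -1 0 } ⇒ -929/512
edge 12 of 15 (red): { -2 -15/8 -59/32 -117/64 -233/128 -465/256 | -929/512 -29/16 -7/4 -3/2 -1 0 } ⇒ -1859/1024
edge 13 of 15 (blue): { -2 -15/8 -59/32 -117/64 -233/128 -465/256 -1859/1024 | -929/512 -29/16 -7/4 -3/2 -1 0 } ⇒ -3717/2048
edge 14 of 15 (blue): { -2 -15/8 -59/32 -117/64 -233/128 -465/256 -1859/1024 -3717/2048 | -929/512 -29/16 -7/4 -3/2 -1 0 } ⇒ -7433/4096
edge 15 of 15 (blue): { -2 -15/8 -59/32 -117/64 -233/128 -465/256 -1859/1024 -3717/2048 -7433/4096 | -929/512 -29/16 -7/4 -3/2 -1 0 } ⇒ -14865/8192

-14865/8192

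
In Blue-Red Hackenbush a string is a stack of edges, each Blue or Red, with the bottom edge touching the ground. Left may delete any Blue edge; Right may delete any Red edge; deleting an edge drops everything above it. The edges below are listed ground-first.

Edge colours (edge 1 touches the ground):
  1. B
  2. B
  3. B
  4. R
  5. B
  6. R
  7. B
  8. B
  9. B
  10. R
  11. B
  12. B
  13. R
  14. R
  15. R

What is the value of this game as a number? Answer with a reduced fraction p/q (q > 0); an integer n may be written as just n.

11185/4096

edge 1 of 15 (B): { 0 | ∅ } -> 1
edge 2 of 15 (B): { 0, 1 | ∅ } -> 2
edge 3 of 15 (B): { 0, 1, 2 | ∅ } -> 3
edge 4 of 15 (R): { 0, 1, 2 | 3 } -> 5/2
edge 5 of 15 (B): { 0, 1, 2, 5/2 | 3 } -> 11/4
edge 6 of 15 (R): { 0, 1, 2, 5/2 | 11/4, 3 } -> 21/8
edge 7 of 15 (B): { 0, 1, 2, 5/2, 21/8 | 11/4, 3 } -> 43/16
edge 8 of 15 (B): { 0, 1, 2, 5/2, 21/8, 43/16 | 11/4, 3 } -> 87/32
edge 9 of 15 (B): { 0, 1, 2, 5/2, 21/8, 43/16, 87/32 | 11/4, 3 } -> 175/64
edge 10 of 15 (R): { 0, 1, 2, 5/2, 21/8, 43/16, 87/32 | 175/64, 11/4, 3 } -> 349/128
edge 11 of 15 (B): { 0, 1, 2, 5/2, 21/8, 43/16, 87/32, 349/128 | 175/64, 11/4, 3 } -> 699/256
edge 12 of 15 (B): { 0, 1, 2, 5/2, 21/8, 43/16, 87/32, 349/128, 699/256 | 175/64, 11/4, 3 } -> 1399/512
edge 13 of 15 (R): { 0, 1, 2, 5/2, 21/8, 43/16, 87/32, 349/128, 699/256 | 1399/512, 175/64, 11/4, 3 } -> 2797/1024
edge 14 of 15 (R): { 0, 1, 2, 5/2, 21/8, 43/16, 87/32, 349/128, 699/256 | 2797/1024, 1399/512, 175/64, 11/4, 3 } -> 5593/2048
edge 15 of 15 (R): { 0, 1, 2, 5/2, 21/8, 43/16, 87/32, 349/128, 699/256 | 5593/2048, 2797/1024, 1399/512, 175/64, 11/4, 3 } -> 11185/4096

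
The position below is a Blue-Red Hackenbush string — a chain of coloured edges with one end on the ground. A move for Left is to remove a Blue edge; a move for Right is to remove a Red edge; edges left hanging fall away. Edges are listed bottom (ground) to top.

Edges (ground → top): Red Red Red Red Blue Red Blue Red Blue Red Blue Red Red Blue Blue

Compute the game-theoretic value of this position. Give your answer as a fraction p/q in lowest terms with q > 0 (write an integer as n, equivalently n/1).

-7513/2048

Build value(s[:k]) for k = 1..15, string s = Red Red Red Red Blue Red Blue Red Blue Red Blue Red Red Blue Blue.
value(R) = { ∅ | 0 } -> -1
value(RR) = { ∅ | -1, 0 } -> -2
value(RRR) = { ∅ | -2, -1, 0 } -> -3
value(RRRR) = { ∅ | -3, -2, -1, 0 } -> -4
value(RRRRB) = { -4 | -3, -2, -1, 0 } -> -7/2
value(RRRRBR) = { -4 | -7/2, -3, -2, -1, 0 } -> -15/4
value(RRRRBRB) = { -4, -15/4 | -7/2, -3, -2, -1, 0 } -> -29/8
value(RRRRBRBR) = { -4, -15/4 | -29/8, -7/2, -3, -2, -1, 0 } -> -59/16
value(RRRRBRBRB) = { -4, -15/4, -59/16 | -29/8, -7/2, -3, -2, -1, 0 } -> -117/32
value(RRRRBRBRBR) = { -4, -15/4, -59/16 | -117/32, -29/8, -7/2, -3, -2, -1, 0 } -> -235/64
value(RRRRBRBRBRB) = { -4, -15/4, -59/16, -235/64 | -117/32, -29/8, -7/2, -3, -2, -1, 0 } -> -469/128
value(RRRRBRBRBRBR) = { -4, -15/4, -59/16, -235/64 | -469/128, -117/32, -29/8, -7/2, -3, -2, -1, 0 } -> -939/256
value(RRRRBRBRBRBRR) = { -4, -15/4, -59/16, -235/64 | -939/256, -469/128, -117/32, -29/8, -7/2, -3, -2, -1, 0 } -> -1879/512
value(RRRRBRBRBRBRRB) = { -4, -15/4, -59/16, -235/64, -1879/512 | -939/256, -469/128, -117/32, -29/8, -7/2, -3, -2, -1, 0 } -> -3757/1024
value(RRRRBRBRBRBRRBB) = { -4, -15/4, -59/16, -235/64, -1879/512, -3757/1024 | -939/256, -469/128, -117/32, -29/8, -7/2, -3, -2, -1, 0 } -> -7513/2048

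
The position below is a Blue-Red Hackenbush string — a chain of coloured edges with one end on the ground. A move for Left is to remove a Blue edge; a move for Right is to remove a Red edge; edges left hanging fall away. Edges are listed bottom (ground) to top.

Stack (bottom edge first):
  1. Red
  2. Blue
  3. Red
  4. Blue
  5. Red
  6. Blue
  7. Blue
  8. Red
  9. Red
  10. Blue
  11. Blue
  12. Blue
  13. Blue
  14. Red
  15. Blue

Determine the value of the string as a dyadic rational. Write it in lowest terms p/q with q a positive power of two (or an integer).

-10629/16384

R: Left { (no moves) }, Right { 0 } ⇒ simplest -1
RB: Left { -1 }, Right { 0 } ⇒ simplest -1/2
RBR: Left { -1 }, Right { -1/2 0 } ⇒ simplest -3/4
RBRB: Left { -1 -3/4 }, Right { -1/2 0 } ⇒ simplest -5/8
RBRBR: Left { -1 -3/4 }, Right { -5/8 -1/2 0 } ⇒ simplest -11/16
RBRBRB: Left { -1 -3/4 -11/16 }, Right { -5/8 -1/2 0 } ⇒ simplest -21/32
RBRBRBB: Left { -1 -3/4 -11/16 -21/32 }, Right { -5/8 -1/2 0 } ⇒ simplest -41/64
RBRBRBBR: Left { -1 -3/4 -11/16 -21/32 }, Right { -41/64 -5/8 -1/2 0 } ⇒ simplest -83/128
RBRBRBBRR: Left { -1 -3/4 -11/16 -21/32 }, Right { -83/128 -41/64 -5/8 -1/2 0 } ⇒ simplest -167/256
RBRBRBBRRB: Left { -1 -3/4 -11/16 -21/32 -167/256 }, Right { -83/128 -41/64 -5/8 -1/2 0 } ⇒ simplest -333/512
RBRBRBBRRBB: Left { -1 -3/4 -11/16 -21/32 -167/256 -333/512 }, Right { -83/128 -41/64 -5/8 -1/2 0 } ⇒ simplest -665/1024
RBRBRBBRRBBB: Left { -1 -3/4 -11/16 -21/32 -167/256 -333/512 -665/1024 }, Right { -83/128 -41/64 -5/8 -1/2 0 } ⇒ simplest -1329/2048
RBRBRBBRRBBBB: Left { -1 -3/4 -11/16 -21/32 -167/256 -333/512 -665/1024 -1329/2048 }, Right { -83/128 -41/64 -5/8 -1/2 0 } ⇒ simplest -2657/4096
RBRBRBBRRBBBBR: Left { -1 -3/4 -11/16 -21/32 -167/256 -333/512 -665/1024 -1329/2048 }, Right { -2657/4096 -83/128 -41/64 -5/8 -1/2 0 } ⇒ simplest -5315/8192
RBRBRBBRRBBBBRB: Left { -1 -3/4 -11/16 -21/32 -167/256 -333/512 -665/1024 -1329/2048 -5315/8192 }, Right { -2657/4096 -83/128 -41/64 -5/8 -1/2 0 } ⇒ simplest -10629/16384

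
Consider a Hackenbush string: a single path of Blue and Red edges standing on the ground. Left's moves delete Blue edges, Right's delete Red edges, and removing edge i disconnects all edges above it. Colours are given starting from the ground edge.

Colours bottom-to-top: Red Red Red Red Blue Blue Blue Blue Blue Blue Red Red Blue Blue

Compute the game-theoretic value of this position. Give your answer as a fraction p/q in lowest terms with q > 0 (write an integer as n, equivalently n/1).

G_1 [R]  L=[—]  R=[0]  gives -1
G_2 [RR]  L=[—]  R=[-1, 0]  gives -2
G_3 [RRR]  L=[—]  R=[-2, -1, 0]  gives -3
G_4 [RRRR]  L=[—]  R=[-3, -2, -1, 0]  gives -4
G_5 [RRRRB]  L=[-4]  R=[-3, -2, -1, 0]  gives -7/2
G_6 [RRRRBB]  L=[-4, -7/2]  R=[-3, -2, -1, 0]  gives -13/4
G_7 [RRRRBBB]  L=[-4, -7/2, -13/4]  R=[-3, -2, -1, 0]  gives -25/8
G_8 [RRRRBBBB]  L=[-4, -7/2, -13/4, -25/8]  R=[-3, -2, -1, 0]  gives -49/16
G_9 [RRRRBBBBB]  L=[-4, -7/2, -13/4, -25/8, -49/16]  R=[-3, -2, -1, 0]  gives -97/32
G_10 [RRRRBBBBBB]  L=[-4, -7/2, -13/4, -25/8, -49/16, -97/32]  R=[-3, -2, -1, 0]  gives -193/64
G_11 [RRRRBBBBBBR]  L=[-4, -7/2, -13/4, -25/8, -49/16, -97/32]  R=[-193/64, -3, -2, -1, 0]  gives -387/128
G_12 [RRRRBBBBBBRR]  L=[-4, -7/2, -13/4, -25/8, -49/16, -97/32]  R=[-387/128, -193/64, -3, -2, -1, 0]  gives -775/256
G_13 [RRRRBBBBBBRRB]  L=[-4, -7/2, -13/4, -25/8, -49/16, -97/32, -775/256]  R=[-387/128, -193/64, -3, -2, -1, 0]  gives -1549/512
G_14 [RRRRBBBBBBRRBB]  L=[-4, -7/2, -13/4, -25/8, -49/16, -97/32, -775/256, -1549/512]  R=[-387/128, -193/64, -3, -2, -1, 0]  gives -3097/1024

-3097/1024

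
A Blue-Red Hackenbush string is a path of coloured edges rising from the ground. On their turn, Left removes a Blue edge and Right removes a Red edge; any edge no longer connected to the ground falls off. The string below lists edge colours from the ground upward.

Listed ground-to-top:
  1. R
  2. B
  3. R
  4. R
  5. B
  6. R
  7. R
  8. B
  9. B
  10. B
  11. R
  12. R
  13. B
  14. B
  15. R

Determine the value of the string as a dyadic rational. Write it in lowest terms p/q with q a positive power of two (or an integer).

-13875/16384

Recurse on prefixes of the 15-edge string R B R R B R R B B B R R B B R:
g(R) = { none | 0 } → -1
g(RB) = { -1 | 0 } → -1/2
g(RBR) = { -1 | -1/2; 0 } → -3/4
g(RBRR) = { -1 | -3/4; -1/2; 0 } → -7/8
g(RBRRB) = { -1; -7/8 | -3/4; -1/2; 0 } → -13/16
g(RBRRBR) = { -1; -7/8 | -13/16; -3/4; -1/2; 0 } → -27/32
g(RBRRBRR) = { -1; -7/8 | -27/32; -13/16; -3/4; -1/2; 0 } → -55/64
g(RBRRBRRB) = { -1; -7/8; -55/64 | -27/32; -13/16; -3/4; -1/2; 0 } → -109/128
g(RBRRBRRBB) = { -1; -7/8; -55/64; -109/128 | -27/32; -13/16; -3/4; -1/2; 0 } → -217/256
g(RBRRBRRBBB) = { -1; -7/8; -55/64; -109/128; -217/256 | -27/32; -13/16; -3/4; -1/2; 0 } → -433/512
g(RBRRBRRBBBR) = { -1; -7/8; -55/64; -109/128; -217/256 | -433/512; -27/32; -13/16; -3/4; -1/2; 0 } → -867/1024
g(RBRRBRRBBBRR) = { -1; -7/8; -55/64; -109/128; -217/256 | -867/1024; -433/512; -27/32; -13/16; -3/4; -1/2; 0 } → -1735/2048
g(RBRRBRRBBBRRB) = { -1; -7/8; -55/64; -109/128; -217/256; -1735/2048 | -867/1024; -433/512; -27/32; -13/16; -3/4; -1/2; 0 } → -3469/4096
g(RBRRBRRBBBRRBB) = { -1; -7/8; -55/64; -109/128; -217/256; -1735/2048; -3469/4096 | -867/1024; -433/512; -27/32; -13/16; -3/4; -1/2; 0 } → -6937/8192
g(RBRRBRRBBBRRBBR) = { -1; -7/8; -55/64; -109/128; -217/256; -1735/2048; -3469/4096 | -6937/8192; -867/1024; -433/512; -27/32; -13/16; -3/4; -1/2; 0 } → -13875/16384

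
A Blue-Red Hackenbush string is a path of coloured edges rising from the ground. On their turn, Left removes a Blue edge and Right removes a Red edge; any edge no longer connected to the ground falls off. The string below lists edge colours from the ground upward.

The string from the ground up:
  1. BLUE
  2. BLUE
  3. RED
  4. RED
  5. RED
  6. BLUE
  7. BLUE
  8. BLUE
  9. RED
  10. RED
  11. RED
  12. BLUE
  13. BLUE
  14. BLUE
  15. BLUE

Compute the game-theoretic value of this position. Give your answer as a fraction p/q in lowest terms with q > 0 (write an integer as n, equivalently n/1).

10015/8192

g_1 [B]  L=[0]  R=[∅]  so 1
g_2 [BB]  L=[0 1]  R=[∅]  so 2
g_3 [BBR]  L=[0 1]  R=[2]  so 3/2
g_4 [BBRR]  L=[0 1]  R=[3/2 2]  so 5/4
g_5 [BBRRR]  L=[0 1]  R=[5/4 3/2 2]  so 9/8
g_6 [BBRRRB]  L=[0 1 9/8]  R=[5/4 3/2 2]  so 19/16
g_7 [BBRRRBB]  L=[0 1 9/8 19/16]  R=[5/4 3/2 2]  so 39/32
g_8 [BBRRRBBB]  L=[0 1 9/8 19/16 39/32]  R=[5/4 3/2 2]  so 79/64
g_9 [BBRRRBBBR]  L=[0 1 9/8 19/16 39/32]  R=[79/64 5/4 3/2 2]  so 157/128
g_10 [BBRRRBBBRR]  L=[0 1 9/8 19/16 39/32]  R=[157/128 79/64 5/4 3/2 2]  so 313/256
g_11 [BBRRRBBBRRR]  L=[0 1 9/8 19/16 39/32]  R=[313/256 157/128 79/64 5/4 3/2 2]  so 625/512
g_12 [BBRRRBBBRRRB]  L=[0 1 9/8 19/16 39/32 625/512]  R=[313/256 157/128 79/64 5/4 3/2 2]  so 1251/1024
g_13 [BBRRRBBBRRRBB]  L=[0 1 9/8 19/16 39/32 625/512 1251/1024]  R=[313/256 157/128 79/64 5/4 3/2 2]  so 2503/2048
g_14 [BBRRRBBBRRRBBB]  L=[0 1 9/8 19/16 39/32 625/512 1251/1024 2503/2048]  R=[313/256 157/128 79/64 5/4 3/2 2]  so 5007/4096
g_15 [BBRRRBBBRRRBBBB]  L=[0 1 9/8 19/16 39/32 625/512 1251/1024 2503/2048 5007/4096]  R=[313/256 157/128 79/64 5/4 3/2 2]  so 10015/8192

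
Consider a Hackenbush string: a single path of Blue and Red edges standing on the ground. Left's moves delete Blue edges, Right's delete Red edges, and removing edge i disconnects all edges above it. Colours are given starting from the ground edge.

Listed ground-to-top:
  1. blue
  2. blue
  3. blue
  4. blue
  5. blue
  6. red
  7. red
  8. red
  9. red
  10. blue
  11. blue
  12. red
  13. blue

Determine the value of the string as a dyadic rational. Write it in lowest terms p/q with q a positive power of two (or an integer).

1051/256

b: Left { 0 }, Right { none } gives simplest 1
bb: Left { 0 1 }, Right { none } gives simplest 2
bbb: Left { 0 1 2 }, Right { none } gives simplest 3
bbbb: Left { 0 1 2 3 }, Right { none } gives simplest 4
bbbbb: Left { 0 1 2 3 4 }, Right { none } gives simplest 5
bbbbbr: Left { 0 1 2 3 4 }, Right { 5 } gives simplest 9/2
bbbbbrr: Left { 0 1 2 3 4 }, Right { 9/2 5 } gives simplest 17/4
bbbbbrrr: Left { 0 1 2 3 4 }, Right { 17/4 9/2 5 } gives simplest 33/8
bbbbbrrrr: Left { 0 1 2 3 4 }, Right { 33/8 17/4 9/2 5 } gives simplest 65/16
bbbbbrrrrb: Left { 0 1 2 3 4 65/16 }, Right { 33/8 17/4 9/2 5 } gives simplest 131/32
bbbbbrrrrbb: Left { 0 1 2 3 4 65/16 131/32 }, Right { 33/8 17/4 9/2 5 } gives simplest 263/64
bbbbbrrrrbbr: Left { 0 1 2 3 4 65/16 131/32 }, Right { 263/64 33/8 17/4 9/2 5 } gives simplest 525/128
bbbbbrrrrbbrb: Left { 0 1 2 3 4 65/16 131/32 525/128 }, Right { 263/64 33/8 17/4 9/2 5 } gives simplest 1051/256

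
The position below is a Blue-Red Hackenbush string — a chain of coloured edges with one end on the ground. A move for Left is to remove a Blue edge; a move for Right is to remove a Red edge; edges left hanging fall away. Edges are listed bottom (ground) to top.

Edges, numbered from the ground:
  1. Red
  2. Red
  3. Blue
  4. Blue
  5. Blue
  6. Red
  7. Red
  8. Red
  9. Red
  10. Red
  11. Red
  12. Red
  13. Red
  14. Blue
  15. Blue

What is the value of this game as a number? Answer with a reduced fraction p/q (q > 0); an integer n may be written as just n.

step 1: add Red to get R; options L={  } R={ 0 } → -1
step 2: add Red to get RR; options L={  } R={ -1, 0 } → -2
step 3: add Blue to get RRB; options L={ -2 } R={ -1, 0 } → -3/2
step 4: add Blue to get RRBB; options L={ -2, -3/2 } R={ -1, 0 } → -5/4
step 5: add Blue to get RRBBB; options L={ -2, -3/2, -5/4 } R={ -1, 0 } → -9/8
step 6: add Red to get RRBBBR; options L={ -2, -3/2, -5/4 } R={ -9/8, -1, 0 } → -19/16
step 7: add Red to get RRBBBRR; options L={ -2, -3/2, -5/4 } R={ -19/16, -9/8, -1, 0 } → -39/32
step 8: add Red to get RRBBBRRR; options L={ -2, -3/2, -5/4 } R={ -39/32, -19/16, -9/8, -1, 0 } → -79/64
step 9: add Red to get RRBBBRRRR; options L={ -2, -3/2, -5/4 } R={ -79/64, -39/32, -19/16, -9/8, -1, 0 } → -159/128
step 10: add Red to get RRBBBRRRRR; options L={ -2, -3/2, -5/4 } R={ -159/128, -79/64, -39/32, -19/16, -9/8, -1, 0 } → -319/256
step 11: add Red to get RRBBBRRRRRR; options L={ -2, -3/2, -5/4 } R={ -319/256, -159/128, -79/64, -39/32, -19/16, -9/8, -1, 0 } → -639/512
step 12: add Red to get RRBBBRRRRRRR; options L={ -2, -3/2, -5/4 } R={ -639/512, -319/256, -159/128, -79/64, -39/32, -19/16, -9/8, -1, 0 } → -1279/1024
step 13: add Red to get RRBBBRRRRRRRR; options L={ -2, -3/2, -5/4 } R={ -1279/1024, -639/512, -319/256, -159/128, -79/64, -39/32, -19/16, -9/8, -1, 0 } → -2559/2048
step 14: add Blue to get RRBBBRRRRRRRRB; options L={ -2, -3/2, -5/4, -2559/2048 } R={ -1279/1024, -639/512, -319/256, -159/128, -79/64, -39/32, -19/16, -9/8, -1, 0 } → -5117/4096
step 15: add Blue to get RRBBBRRRRRRRRBB; options L={ -2, -3/2, -5/4, -2559/2048, -5117/4096 } R={ -1279/1024, -639/512, -319/256, -159/128, -79/64, -39/32, -19/16, -9/8, -1, 0 } → -10233/8192

-10233/8192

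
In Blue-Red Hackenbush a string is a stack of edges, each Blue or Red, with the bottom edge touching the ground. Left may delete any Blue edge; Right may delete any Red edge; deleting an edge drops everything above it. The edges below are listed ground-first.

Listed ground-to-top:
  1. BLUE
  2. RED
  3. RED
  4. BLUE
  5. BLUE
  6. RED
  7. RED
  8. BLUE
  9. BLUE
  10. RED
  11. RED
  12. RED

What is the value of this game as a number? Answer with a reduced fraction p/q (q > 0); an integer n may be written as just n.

817/2048

edge 1 of 12 (BLUE): { 0 | none } — 1
edge 2 of 12 (RED): { 0 | 1 } — 1/2
edge 3 of 12 (RED): { 0 | 1/2,1 } — 1/4
edge 4 of 12 (BLUE): { 0,1/4 | 1/2,1 } — 3/8
edge 5 of 12 (BLUE): { 0,1/4,3/8 | 1/2,1 } — 7/16
edge 6 of 12 (RED): { 0,1/4,3/8 | 7/16,1/2,1 } — 13/32
edge 7 of 12 (RED): { 0,1/4,3/8 | 13/32,7/16,1/2,1 } — 25/64
edge 8 of 12 (BLUE): { 0,1/4,3/8,25/64 | 13/32,7/16,1/2,1 } — 51/128
edge 9 of 12 (BLUE): { 0,1/4,3/8,25/64,51/128 | 13/32,7/16,1/2,1 } — 103/256
edge 10 of 12 (RED): { 0,1/4,3/8,25/64,51/128 | 103/256,13/32,7/16,1/2,1 } — 205/512
edge 11 of 12 (RED): { 0,1/4,3/8,25/64,51/128 | 205/512,103/256,13/32,7/16,1/2,1 } — 409/1024
edge 12 of 12 (RED): { 0,1/4,3/8,25/64,51/128 | 409/1024,205/512,103/256,13/32,7/16,1/2,1 } — 817/2048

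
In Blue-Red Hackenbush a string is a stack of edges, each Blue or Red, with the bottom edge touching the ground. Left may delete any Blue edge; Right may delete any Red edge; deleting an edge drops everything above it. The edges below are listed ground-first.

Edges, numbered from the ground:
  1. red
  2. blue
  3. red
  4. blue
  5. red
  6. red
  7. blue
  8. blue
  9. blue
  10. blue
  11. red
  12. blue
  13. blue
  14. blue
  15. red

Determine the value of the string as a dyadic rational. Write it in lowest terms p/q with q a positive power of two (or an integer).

-11299/16384

step 1: add red to get r; options L={ ∅ } R={ 0 } gives -1
step 2: add blue to get rb; options L={ -1 } R={ 0 } gives -1/2
step 3: add red to get rbr; options L={ -1 } R={ -1/2; 0 } gives -3/4
step 4: add blue to get rbrb; options L={ -1; -3/4 } R={ -1/2; 0 } gives -5/8
step 5: add red to get rbrbr; options L={ -1; -3/4 } R={ -5/8; -1/2; 0 } gives -11/16
step 6: add red to get rbrbrr; options L={ -1; -3/4 } R={ -11/16; -5/8; -1/2; 0 } gives -23/32
step 7: add blue to get rbrbrrb; options L={ -1; -3/4; -23/32 } R={ -11/16; -5/8; -1/2; 0 } gives -45/64
step 8: add blue to get rbrbrrbb; options L={ -1; -3/4; -23/32; -45/64 } R={ -11/16; -5/8; -1/2; 0 } gives -89/128
step 9: add blue to get rbrbrrbbb; options L={ -1; -3/4; -23/32; -45/64; -89/128 } R={ -11/16; -5/8; -1/2; 0 } gives -177/256
step 10: add blue to get rbrbrrbbbb; options L={ -1; -3/4; -23/32; -45/64; -89/128; -177/256 } R={ -11/16; -5/8; -1/2; 0 } gives -353/512
step 11: add red to get rbrbrrbbbbr; options L={ -1; -3/4; -23/32; -45/64; -89/128; -177/256 } R={ -353/512; -11/16; -5/8; -1/2; 0 } gives -707/1024
step 12: add blue to get rbrbrrbbbbrb; options L={ -1; -3/4; -23/32; -45/64; -89/128; -177/256; -707/1024 } R={ -353/512; -11/16; -5/8; -1/2; 0 } gives -1413/2048
step 13: add blue to get rbrbrrbbbbrbb; options L={ -1; -3/4; -23/32; -45/64; -89/128; -177/256; -707/1024; -1413/2048 } R={ -353/512; -11/16; -5/8; -1/2; 0 } gives -2825/4096
step 14: add blue to get rbrbrrbbbbrbbb; options L={ -1; -3/4; -23/32; -45/64; -89/128; -177/256; -707/1024; -1413/2048; -2825/4096 } R={ -353/512; -11/16; -5/8; -1/2; 0 } gives -5649/8192
step 15: add red to get rbrbrrbbbbrbbbr; options L={ -1; -3/4; -23/32; -45/64; -89/128; -177/256; -707/1024; -1413/2048; -2825/4096 } R={ -5649/8192; -353/512; -11/16; -5/8; -1/2; 0 } gives -11299/16384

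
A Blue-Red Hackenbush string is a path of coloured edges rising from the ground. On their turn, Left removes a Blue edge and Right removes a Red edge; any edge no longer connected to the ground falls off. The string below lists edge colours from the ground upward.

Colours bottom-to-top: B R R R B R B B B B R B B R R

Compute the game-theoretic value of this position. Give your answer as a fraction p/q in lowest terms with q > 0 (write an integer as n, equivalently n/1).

Prefix values for B R R R B R B B B B R B B R R via {L|R} + simplicity:
edge 1 of 15 (B): { 0 | none } ⇒ 1
edge 2 of 15 (R): { 0 | 1 } ⇒ 1/2
edge 3 of 15 (R): { 0 | 1/2, 1 } ⇒ 1/4
edge 4 of 15 (R): { 0 | 1/4, 1/2, 1 } ⇒ 1/8
edge 5 of 15 (B): { 0, 1/8 | 1/4, 1/2, 1 } ⇒ 3/16
edge 6 of 15 (R): { 0, 1/8 | 3/16, 1/4, 1/2, 1 } ⇒ 5/32
edge 7 of 15 (B): { 0, 1/8, 5/32 | 3/16, 1/4, 1/2, 1 } ⇒ 11/64
edge 8 of 15 (B): { 0, 1/8, 5/32, 11/64 | 3/16, 1/4, 1/2, 1 } ⇒ 23/128
edge 9 of 15 (B): { 0, 1/8, 5/32, 11/64, 23/128 | 3/16, 1/4, 1/2, 1 } ⇒ 47/256
edge 10 of 15 (B): { 0, 1/8, 5/32, 11/64, 23/128, 47/256 | 3/16, 1/4, 1/2, 1 } ⇒ 95/512
edge 11 of 15 (R): { 0, 1/8, 5/32, 11/64, 23/128, 47/256 | 95/512, 3/16, 1/4, 1/2, 1 } ⇒ 189/1024
edge 12 of 15 (B): { 0, 1/8, 5/32, 11/64, 23/128, 47/256, 189/1024 | 95/512, 3/16, 1/4, 1/2, 1 } ⇒ 379/2048
edge 13 of 15 (B): { 0, 1/8, 5/32, 11/64, 23/128, 47/256, 189/1024, 379/2048 | 95/512, 3/16, 1/4, 1/2, 1 } ⇒ 759/4096
edge 14 of 15 (R): { 0, 1/8, 5/32, 11/64, 23/128, 47/256, 189/1024, 379/2048 | 759/4096, 95/512, 3/16, 1/4, 1/2, 1 } ⇒ 1517/8192
edge 15 of 15 (R): { 0, 1/8, 5/32, 11/64, 23/128, 47/256, 189/1024, 379/2048 | 1517/8192, 759/4096, 95/512, 3/16, 1/4, 1/2, 1 } ⇒ 3033/16384

3033/16384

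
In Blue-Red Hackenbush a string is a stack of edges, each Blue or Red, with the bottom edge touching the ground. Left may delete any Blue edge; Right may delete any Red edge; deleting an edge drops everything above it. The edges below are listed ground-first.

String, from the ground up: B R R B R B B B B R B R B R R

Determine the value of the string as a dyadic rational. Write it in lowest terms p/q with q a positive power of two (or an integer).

Recurse on prefixes of the 15-edge string B R R B R B B B B R B R B R R:
G_1 [B]  L=[0]  R=[∅]  -> 1
G_2 [BR]  L=[0]  R=[1]  -> 1/2
G_3 [BRR]  L=[0]  R=[1/2,1]  -> 1/4
G_4 [BRRB]  L=[0,1/4]  R=[1/2,1]  -> 3/8
G_5 [BRRBR]  L=[0,1/4]  R=[3/8,1/2,1]  -> 5/16
G_6 [BRRBRB]  L=[0,1/4,5/16]  R=[3/8,1/2,1]  -> 11/32
G_7 [BRRBRBB]  L=[0,1/4,5/16,11/32]  R=[3/8,1/2,1]  -> 23/64
G_8 [BRRBRBBB]  L=[0,1/4,5/16,11/32,23/64]  R=[3/8,1/2,1]  -> 47/128
G_9 [BRRBRBBBB]  L=[0,1/4,5/16,11/32,23/64,47/128]  R=[3/8,1/2,1]  -> 95/256
G_10 [BRRBRBBBBR]  L=[0,1/4,5/16,11/32,23/64,47/128]  R=[95/256,3/8,1/2,1]  -> 189/512
G_11 [BRRBRBBBBRB]  L=[0,1/4,5/16,11/32,23/64,47/128,189/512]  R=[95/256,3/8,1/2,1]  -> 379/1024
G_12 [BRRBRBBBBRBR]  L=[0,1/4,5/16,11/32,23/64,47/128,189/512]  R=[379/1024,95/256,3/8,1/2,1]  -> 757/2048
G_13 [BRRBRBBBBRBRB]  L=[0,1/4,5/16,11/32,23/64,47/128,189/512,757/2048]  R=[379/1024,95/256,3/8,1/2,1]  -> 1515/4096
G_14 [BRRBRBBBBRBRBR]  L=[0,1/4,5/16,11/32,23/64,47/128,189/512,757/2048]  R=[1515/4096,379/1024,95/256,3/8,1/2,1]  -> 3029/8192
G_15 [BRRBRBBBBRBRBRR]  L=[0,1/4,5/16,11/32,23/64,47/128,189/512,757/2048]  R=[3029/8192,1515/4096,379/1024,95/256,3/8,1/2,1]  -> 6057/16384

6057/16384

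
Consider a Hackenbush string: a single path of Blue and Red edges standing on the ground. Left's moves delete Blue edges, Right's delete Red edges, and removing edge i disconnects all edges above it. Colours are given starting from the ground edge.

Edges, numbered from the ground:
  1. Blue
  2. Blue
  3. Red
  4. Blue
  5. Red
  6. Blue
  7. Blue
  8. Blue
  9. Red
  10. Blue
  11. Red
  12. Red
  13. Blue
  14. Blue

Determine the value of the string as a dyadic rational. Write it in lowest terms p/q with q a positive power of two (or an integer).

val(B) = { 0 | · } gives 1
val(BB) = { 0; 1 | · } gives 2
val(BBR) = { 0; 1 | 2 } gives 3/2
val(BBRB) = { 0; 1; 3/2 | 2 } gives 7/4
val(BBRBR) = { 0; 1; 3/2 | 7/4; 2 } gives 13/8
val(BBRBRB) = { 0; 1; 3/2; 13/8 | 7/4; 2 } gives 27/16
val(BBRBRBB) = { 0; 1; 3/2; 13/8; 27/16 | 7/4; 2 } gives 55/32
val(BBRBRBBB) = { 0; 1; 3/2; 13/8; 27/16; 55/32 | 7/4; 2 } gives 111/64
val(BBRBRBBBR) = { 0; 1; 3/2; 13/8; 27/16; 55/32 | 111/64; 7/4; 2 } gives 221/128
val(BBRBRBBBRB) = { 0; 1; 3/2; 13/8; 27/16; 55/32; 221/128 | 111/64; 7/4; 2 } gives 443/256
val(BBRBRBBBRBR) = { 0; 1; 3/2; 13/8; 27/16; 55/32; 221/128 | 443/256; 111/64; 7/4; 2 } gives 885/512
val(BBRBRBBBRBRR) = { 0; 1; 3/2; 13/8; 27/16; 55/32; 221/128 | 885/512; 443/256; 111/64; 7/4; 2 } gives 1769/1024
val(BBRBRBBBRBRRB) = { 0; 1; 3/2; 13/8; 27/16; 55/32; 221/128; 1769/1024 | 885/512; 443/256; 111/64; 7/4; 2 } gives 3539/2048
val(BBRBRBBBRBRRBB) = { 0; 1; 3/2; 13/8; 27/16; 55/32; 221/128; 1769/1024; 3539/2048 | 885/512; 443/256; 111/64; 7/4; 2 } gives 7079/4096

7079/4096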